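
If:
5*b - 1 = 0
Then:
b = 1/5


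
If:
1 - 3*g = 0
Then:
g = 1/3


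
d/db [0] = 0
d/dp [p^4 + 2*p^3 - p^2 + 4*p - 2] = 4*p^3 + 6*p^2 - 2*p + 4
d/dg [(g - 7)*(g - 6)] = 2*g - 13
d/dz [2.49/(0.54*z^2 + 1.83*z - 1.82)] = (-2.6892*z - 4.5567)/(0.54*z^2 + 1.83*z - 1.82)^2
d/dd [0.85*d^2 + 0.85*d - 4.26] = 1.7*d + 0.85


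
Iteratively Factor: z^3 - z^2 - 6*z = (z)*(z^2 - z - 6) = z*(z - 3)*(z + 2)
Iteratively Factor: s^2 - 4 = (s - 2)*(s + 2)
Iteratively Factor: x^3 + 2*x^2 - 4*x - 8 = (x + 2)*(x^2 - 4) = (x + 2)^2*(x - 2)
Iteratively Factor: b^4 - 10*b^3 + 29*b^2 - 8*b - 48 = (b - 4)*(b^3 - 6*b^2 + 5*b + 12) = (b - 4)^2*(b^2 - 2*b - 3) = (b - 4)^2*(b - 3)*(b + 1)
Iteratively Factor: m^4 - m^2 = (m)*(m^3 - m) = m^2*(m^2 - 1) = m^2*(m + 1)*(m - 1)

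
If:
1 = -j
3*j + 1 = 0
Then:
No Solution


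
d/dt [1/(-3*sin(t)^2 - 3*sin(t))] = (2/tan(t) + cos(t)/sin(t)^2)/(3*(sin(t) + 1)^2)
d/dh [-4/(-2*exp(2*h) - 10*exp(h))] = 2*(-2*exp(h) - 5)*exp(-h)/(exp(h) + 5)^2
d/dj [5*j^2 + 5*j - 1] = 10*j + 5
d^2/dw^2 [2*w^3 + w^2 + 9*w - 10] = 12*w + 2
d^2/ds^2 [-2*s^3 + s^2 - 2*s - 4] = 2 - 12*s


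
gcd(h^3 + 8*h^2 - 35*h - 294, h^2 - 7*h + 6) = h - 6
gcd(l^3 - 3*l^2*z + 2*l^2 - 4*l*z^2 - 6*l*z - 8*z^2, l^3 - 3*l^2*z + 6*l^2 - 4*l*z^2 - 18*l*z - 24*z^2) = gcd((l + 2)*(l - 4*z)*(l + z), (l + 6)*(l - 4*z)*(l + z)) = -l^2 + 3*l*z + 4*z^2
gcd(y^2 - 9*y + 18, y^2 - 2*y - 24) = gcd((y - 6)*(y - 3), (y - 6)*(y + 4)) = y - 6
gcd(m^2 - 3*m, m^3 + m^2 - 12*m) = m^2 - 3*m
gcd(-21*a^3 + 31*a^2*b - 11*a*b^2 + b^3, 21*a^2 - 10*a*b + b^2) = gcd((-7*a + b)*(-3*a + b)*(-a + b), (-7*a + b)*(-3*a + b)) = 21*a^2 - 10*a*b + b^2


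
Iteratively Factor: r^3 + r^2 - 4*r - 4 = (r + 1)*(r^2 - 4) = (r - 2)*(r + 1)*(r + 2)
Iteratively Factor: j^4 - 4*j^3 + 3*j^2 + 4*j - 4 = (j + 1)*(j^3 - 5*j^2 + 8*j - 4) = (j - 2)*(j + 1)*(j^2 - 3*j + 2) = (j - 2)*(j - 1)*(j + 1)*(j - 2)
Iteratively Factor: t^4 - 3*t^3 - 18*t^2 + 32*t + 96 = (t - 4)*(t^3 + t^2 - 14*t - 24) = (t - 4)^2*(t^2 + 5*t + 6) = (t - 4)^2*(t + 3)*(t + 2)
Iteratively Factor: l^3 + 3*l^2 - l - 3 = (l - 1)*(l^2 + 4*l + 3) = (l - 1)*(l + 3)*(l + 1)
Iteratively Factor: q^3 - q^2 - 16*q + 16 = (q - 1)*(q^2 - 16) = (q - 1)*(q + 4)*(q - 4)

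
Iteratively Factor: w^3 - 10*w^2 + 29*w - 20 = (w - 1)*(w^2 - 9*w + 20) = (w - 4)*(w - 1)*(w - 5)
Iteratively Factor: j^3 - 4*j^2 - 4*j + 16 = (j - 2)*(j^2 - 2*j - 8) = (j - 2)*(j + 2)*(j - 4)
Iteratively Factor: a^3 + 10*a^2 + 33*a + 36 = (a + 3)*(a^2 + 7*a + 12) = (a + 3)*(a + 4)*(a + 3)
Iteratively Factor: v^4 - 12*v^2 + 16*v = (v + 4)*(v^3 - 4*v^2 + 4*v) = (v - 2)*(v + 4)*(v^2 - 2*v) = v*(v - 2)*(v + 4)*(v - 2)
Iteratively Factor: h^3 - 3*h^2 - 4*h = (h + 1)*(h^2 - 4*h) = (h - 4)*(h + 1)*(h)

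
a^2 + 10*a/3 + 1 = (a + 1/3)*(a + 3)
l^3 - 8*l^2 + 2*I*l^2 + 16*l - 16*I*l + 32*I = (l - 4)^2*(l + 2*I)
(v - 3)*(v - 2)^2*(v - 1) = v^4 - 8*v^3 + 23*v^2 - 28*v + 12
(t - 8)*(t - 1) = t^2 - 9*t + 8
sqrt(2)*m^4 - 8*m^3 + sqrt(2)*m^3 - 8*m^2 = m^2*(m - 4*sqrt(2))*(sqrt(2)*m + sqrt(2))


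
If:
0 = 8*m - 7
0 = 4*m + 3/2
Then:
No Solution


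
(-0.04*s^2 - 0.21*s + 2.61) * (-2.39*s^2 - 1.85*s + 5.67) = 0.0956*s^4 + 0.5759*s^3 - 6.0762*s^2 - 6.0192*s + 14.7987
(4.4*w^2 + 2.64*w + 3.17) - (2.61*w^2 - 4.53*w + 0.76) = 1.79*w^2 + 7.17*w + 2.41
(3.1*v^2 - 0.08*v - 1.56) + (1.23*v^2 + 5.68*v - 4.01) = 4.33*v^2 + 5.6*v - 5.57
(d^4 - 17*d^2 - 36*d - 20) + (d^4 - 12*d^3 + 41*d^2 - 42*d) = 2*d^4 - 12*d^3 + 24*d^2 - 78*d - 20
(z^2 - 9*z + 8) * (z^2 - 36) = z^4 - 9*z^3 - 28*z^2 + 324*z - 288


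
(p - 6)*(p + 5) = p^2 - p - 30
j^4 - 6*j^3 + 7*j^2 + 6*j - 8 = (j - 4)*(j - 2)*(j - 1)*(j + 1)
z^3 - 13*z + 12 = (z - 3)*(z - 1)*(z + 4)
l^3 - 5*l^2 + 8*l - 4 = (l - 2)^2*(l - 1)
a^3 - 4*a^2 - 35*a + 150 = (a - 5)^2*(a + 6)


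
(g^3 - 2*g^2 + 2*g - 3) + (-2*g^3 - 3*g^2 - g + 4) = -g^3 - 5*g^2 + g + 1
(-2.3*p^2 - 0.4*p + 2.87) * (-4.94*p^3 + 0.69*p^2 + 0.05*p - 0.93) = 11.362*p^5 + 0.389*p^4 - 14.5688*p^3 + 4.0993*p^2 + 0.5155*p - 2.6691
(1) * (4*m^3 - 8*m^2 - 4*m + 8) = 4*m^3 - 8*m^2 - 4*m + 8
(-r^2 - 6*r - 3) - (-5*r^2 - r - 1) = 4*r^2 - 5*r - 2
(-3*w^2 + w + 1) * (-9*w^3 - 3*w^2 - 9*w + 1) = 27*w^5 + 15*w^3 - 15*w^2 - 8*w + 1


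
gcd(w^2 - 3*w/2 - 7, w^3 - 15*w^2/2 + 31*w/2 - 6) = 1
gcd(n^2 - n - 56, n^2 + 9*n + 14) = n + 7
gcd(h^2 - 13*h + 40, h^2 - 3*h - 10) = h - 5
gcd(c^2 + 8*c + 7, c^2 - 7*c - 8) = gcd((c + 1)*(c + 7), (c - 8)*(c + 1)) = c + 1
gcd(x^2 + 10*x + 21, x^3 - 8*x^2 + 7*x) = 1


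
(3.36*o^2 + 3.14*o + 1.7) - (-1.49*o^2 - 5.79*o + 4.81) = 4.85*o^2 + 8.93*o - 3.11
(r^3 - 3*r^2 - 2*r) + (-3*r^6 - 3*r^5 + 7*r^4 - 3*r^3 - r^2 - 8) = -3*r^6 - 3*r^5 + 7*r^4 - 2*r^3 - 4*r^2 - 2*r - 8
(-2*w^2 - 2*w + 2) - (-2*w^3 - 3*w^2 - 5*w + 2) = 2*w^3 + w^2 + 3*w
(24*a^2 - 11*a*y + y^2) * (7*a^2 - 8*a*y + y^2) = 168*a^4 - 269*a^3*y + 119*a^2*y^2 - 19*a*y^3 + y^4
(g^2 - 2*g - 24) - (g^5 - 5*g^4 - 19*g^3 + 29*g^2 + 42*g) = -g^5 + 5*g^4 + 19*g^3 - 28*g^2 - 44*g - 24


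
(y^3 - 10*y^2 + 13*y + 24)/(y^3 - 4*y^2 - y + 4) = (y^2 - 11*y + 24)/(y^2 - 5*y + 4)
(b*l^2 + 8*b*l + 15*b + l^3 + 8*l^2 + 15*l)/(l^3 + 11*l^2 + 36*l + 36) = (b*l + 5*b + l^2 + 5*l)/(l^2 + 8*l + 12)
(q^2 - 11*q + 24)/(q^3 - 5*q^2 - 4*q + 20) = (q^2 - 11*q + 24)/(q^3 - 5*q^2 - 4*q + 20)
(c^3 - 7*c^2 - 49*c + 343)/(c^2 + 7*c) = c - 14 + 49/c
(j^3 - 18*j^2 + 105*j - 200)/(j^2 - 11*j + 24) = (j^2 - 10*j + 25)/(j - 3)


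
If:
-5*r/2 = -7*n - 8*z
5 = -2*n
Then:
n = -5/2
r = 16*z/5 - 7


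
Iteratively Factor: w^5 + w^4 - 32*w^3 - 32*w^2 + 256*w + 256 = (w + 4)*(w^4 - 3*w^3 - 20*w^2 + 48*w + 64) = (w - 4)*(w + 4)*(w^3 + w^2 - 16*w - 16) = (w - 4)^2*(w + 4)*(w^2 + 5*w + 4) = (w - 4)^2*(w + 1)*(w + 4)*(w + 4)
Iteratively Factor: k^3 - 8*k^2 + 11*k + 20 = (k - 4)*(k^2 - 4*k - 5) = (k - 5)*(k - 4)*(k + 1)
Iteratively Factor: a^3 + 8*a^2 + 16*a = (a + 4)*(a^2 + 4*a) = (a + 4)^2*(a)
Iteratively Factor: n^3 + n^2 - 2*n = (n - 1)*(n^2 + 2*n) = (n - 1)*(n + 2)*(n)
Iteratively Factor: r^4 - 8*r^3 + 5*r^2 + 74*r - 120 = (r - 4)*(r^3 - 4*r^2 - 11*r + 30) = (r - 5)*(r - 4)*(r^2 + r - 6) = (r - 5)*(r - 4)*(r + 3)*(r - 2)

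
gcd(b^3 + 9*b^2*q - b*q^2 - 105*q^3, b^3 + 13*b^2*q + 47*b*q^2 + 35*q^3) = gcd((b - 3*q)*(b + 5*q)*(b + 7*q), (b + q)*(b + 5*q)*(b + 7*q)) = b^2 + 12*b*q + 35*q^2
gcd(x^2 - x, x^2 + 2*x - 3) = x - 1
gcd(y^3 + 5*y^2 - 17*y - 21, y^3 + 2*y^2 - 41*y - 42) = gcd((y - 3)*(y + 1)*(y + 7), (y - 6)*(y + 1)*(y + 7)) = y^2 + 8*y + 7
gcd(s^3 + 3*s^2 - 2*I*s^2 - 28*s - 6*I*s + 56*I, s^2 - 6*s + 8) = s - 4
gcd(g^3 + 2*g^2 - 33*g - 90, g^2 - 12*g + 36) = g - 6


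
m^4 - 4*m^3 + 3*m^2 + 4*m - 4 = (m - 2)^2*(m - 1)*(m + 1)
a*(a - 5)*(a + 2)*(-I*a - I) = -I*a^4 + 2*I*a^3 + 13*I*a^2 + 10*I*a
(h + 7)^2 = h^2 + 14*h + 49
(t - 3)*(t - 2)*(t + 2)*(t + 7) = t^4 + 4*t^3 - 25*t^2 - 16*t + 84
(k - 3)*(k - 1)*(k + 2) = k^3 - 2*k^2 - 5*k + 6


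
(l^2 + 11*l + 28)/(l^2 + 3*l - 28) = (l + 4)/(l - 4)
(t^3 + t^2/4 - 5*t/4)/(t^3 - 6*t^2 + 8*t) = (4*t^2 + t - 5)/(4*(t^2 - 6*t + 8))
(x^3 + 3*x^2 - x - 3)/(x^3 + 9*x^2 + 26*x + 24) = (x^2 - 1)/(x^2 + 6*x + 8)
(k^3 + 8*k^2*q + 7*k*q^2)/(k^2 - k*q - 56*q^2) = k*(-k - q)/(-k + 8*q)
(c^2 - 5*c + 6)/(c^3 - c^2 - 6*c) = (c - 2)/(c*(c + 2))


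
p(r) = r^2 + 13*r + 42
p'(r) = 2*r + 13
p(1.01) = 56.15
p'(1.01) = 15.02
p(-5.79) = 0.25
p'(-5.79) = 1.42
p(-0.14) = 40.20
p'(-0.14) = 12.72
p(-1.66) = 23.18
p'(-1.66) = 9.68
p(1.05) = 56.75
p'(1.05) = 15.10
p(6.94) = 180.38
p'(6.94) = 26.88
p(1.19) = 58.89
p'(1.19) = 15.38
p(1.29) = 60.43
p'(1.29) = 15.58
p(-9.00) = 6.00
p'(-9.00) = -5.00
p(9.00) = 240.00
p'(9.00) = 31.00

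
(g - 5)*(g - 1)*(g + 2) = g^3 - 4*g^2 - 7*g + 10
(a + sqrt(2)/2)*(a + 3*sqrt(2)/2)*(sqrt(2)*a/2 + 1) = sqrt(2)*a^3/2 + 3*a^2 + 11*sqrt(2)*a/4 + 3/2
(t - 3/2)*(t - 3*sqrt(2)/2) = t^2 - 3*sqrt(2)*t/2 - 3*t/2 + 9*sqrt(2)/4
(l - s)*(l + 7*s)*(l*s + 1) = l^3*s + 6*l^2*s^2 + l^2 - 7*l*s^3 + 6*l*s - 7*s^2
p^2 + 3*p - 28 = (p - 4)*(p + 7)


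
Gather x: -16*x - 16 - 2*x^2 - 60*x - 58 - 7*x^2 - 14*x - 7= -9*x^2 - 90*x - 81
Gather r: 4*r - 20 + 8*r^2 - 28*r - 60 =8*r^2 - 24*r - 80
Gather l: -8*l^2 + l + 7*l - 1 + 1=-8*l^2 + 8*l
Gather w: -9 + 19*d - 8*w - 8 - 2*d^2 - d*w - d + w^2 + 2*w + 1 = -2*d^2 + 18*d + w^2 + w*(-d - 6) - 16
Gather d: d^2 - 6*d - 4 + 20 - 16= d^2 - 6*d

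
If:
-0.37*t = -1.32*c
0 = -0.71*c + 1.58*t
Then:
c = 0.00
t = 0.00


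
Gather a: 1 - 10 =-9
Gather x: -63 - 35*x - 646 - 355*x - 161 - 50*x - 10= -440*x - 880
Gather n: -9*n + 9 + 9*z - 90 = -9*n + 9*z - 81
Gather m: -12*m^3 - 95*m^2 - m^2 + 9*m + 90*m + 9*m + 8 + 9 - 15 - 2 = -12*m^3 - 96*m^2 + 108*m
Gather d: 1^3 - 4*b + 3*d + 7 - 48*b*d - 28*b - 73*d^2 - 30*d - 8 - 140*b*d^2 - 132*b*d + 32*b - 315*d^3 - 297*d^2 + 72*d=-315*d^3 + d^2*(-140*b - 370) + d*(45 - 180*b)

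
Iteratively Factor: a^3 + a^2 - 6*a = (a + 3)*(a^2 - 2*a) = (a - 2)*(a + 3)*(a)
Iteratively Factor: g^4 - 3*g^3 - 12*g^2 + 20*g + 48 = (g - 3)*(g^3 - 12*g - 16) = (g - 3)*(g + 2)*(g^2 - 2*g - 8) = (g - 4)*(g - 3)*(g + 2)*(g + 2)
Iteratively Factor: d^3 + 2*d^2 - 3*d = (d + 3)*(d^2 - d) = d*(d + 3)*(d - 1)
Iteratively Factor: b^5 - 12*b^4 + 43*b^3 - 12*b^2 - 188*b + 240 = (b - 5)*(b^4 - 7*b^3 + 8*b^2 + 28*b - 48) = (b - 5)*(b - 2)*(b^3 - 5*b^2 - 2*b + 24) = (b - 5)*(b - 2)*(b + 2)*(b^2 - 7*b + 12) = (b - 5)*(b - 4)*(b - 2)*(b + 2)*(b - 3)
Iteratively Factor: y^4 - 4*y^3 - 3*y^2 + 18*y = (y + 2)*(y^3 - 6*y^2 + 9*y) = y*(y + 2)*(y^2 - 6*y + 9) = y*(y - 3)*(y + 2)*(y - 3)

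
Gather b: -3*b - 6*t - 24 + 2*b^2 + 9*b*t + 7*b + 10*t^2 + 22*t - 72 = 2*b^2 + b*(9*t + 4) + 10*t^2 + 16*t - 96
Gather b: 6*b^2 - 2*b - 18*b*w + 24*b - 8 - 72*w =6*b^2 + b*(22 - 18*w) - 72*w - 8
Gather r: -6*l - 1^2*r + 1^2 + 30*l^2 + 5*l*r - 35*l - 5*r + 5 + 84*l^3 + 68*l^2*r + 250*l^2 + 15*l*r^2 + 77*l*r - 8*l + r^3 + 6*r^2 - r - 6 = 84*l^3 + 280*l^2 - 49*l + r^3 + r^2*(15*l + 6) + r*(68*l^2 + 82*l - 7)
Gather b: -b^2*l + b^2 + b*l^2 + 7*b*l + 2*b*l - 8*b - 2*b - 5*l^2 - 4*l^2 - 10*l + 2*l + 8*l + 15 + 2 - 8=b^2*(1 - l) + b*(l^2 + 9*l - 10) - 9*l^2 + 9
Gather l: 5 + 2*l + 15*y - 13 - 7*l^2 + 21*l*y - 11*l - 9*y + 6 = -7*l^2 + l*(21*y - 9) + 6*y - 2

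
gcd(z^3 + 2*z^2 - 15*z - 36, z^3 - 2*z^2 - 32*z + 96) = z - 4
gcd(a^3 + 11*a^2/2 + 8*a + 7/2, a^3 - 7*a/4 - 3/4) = a + 1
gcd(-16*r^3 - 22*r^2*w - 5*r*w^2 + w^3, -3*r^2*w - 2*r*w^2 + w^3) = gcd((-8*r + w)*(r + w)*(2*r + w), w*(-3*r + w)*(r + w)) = r + w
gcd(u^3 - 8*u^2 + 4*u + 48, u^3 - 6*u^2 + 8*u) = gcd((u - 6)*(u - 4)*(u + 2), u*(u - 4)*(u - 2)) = u - 4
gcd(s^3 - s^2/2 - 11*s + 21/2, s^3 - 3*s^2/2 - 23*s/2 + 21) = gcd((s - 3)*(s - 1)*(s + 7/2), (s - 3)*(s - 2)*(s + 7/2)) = s^2 + s/2 - 21/2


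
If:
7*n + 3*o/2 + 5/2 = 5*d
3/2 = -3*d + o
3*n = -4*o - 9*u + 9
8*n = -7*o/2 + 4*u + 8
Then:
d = 125/198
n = -439/693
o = 112/33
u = -206/693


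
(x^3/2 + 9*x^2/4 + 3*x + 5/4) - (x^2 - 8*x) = x^3/2 + 5*x^2/4 + 11*x + 5/4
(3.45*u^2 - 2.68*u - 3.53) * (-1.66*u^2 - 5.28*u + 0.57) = -5.727*u^4 - 13.7672*u^3 + 21.9767*u^2 + 17.1108*u - 2.0121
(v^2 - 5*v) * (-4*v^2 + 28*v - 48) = -4*v^4 + 48*v^3 - 188*v^2 + 240*v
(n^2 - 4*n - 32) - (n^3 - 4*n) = -n^3 + n^2 - 32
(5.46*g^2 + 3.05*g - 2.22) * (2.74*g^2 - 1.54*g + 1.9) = 14.9604*g^4 - 0.051400000000001*g^3 - 0.405800000000002*g^2 + 9.2138*g - 4.218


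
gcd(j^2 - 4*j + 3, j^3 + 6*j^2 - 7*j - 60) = j - 3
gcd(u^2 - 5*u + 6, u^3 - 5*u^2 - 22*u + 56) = u - 2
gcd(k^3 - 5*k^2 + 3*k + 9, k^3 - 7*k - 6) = k^2 - 2*k - 3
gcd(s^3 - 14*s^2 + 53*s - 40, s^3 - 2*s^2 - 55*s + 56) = s^2 - 9*s + 8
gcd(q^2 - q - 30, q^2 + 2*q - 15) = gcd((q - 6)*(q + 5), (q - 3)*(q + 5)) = q + 5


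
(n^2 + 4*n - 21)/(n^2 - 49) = (n - 3)/(n - 7)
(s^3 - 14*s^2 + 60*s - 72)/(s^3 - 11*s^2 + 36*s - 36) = (s - 6)/(s - 3)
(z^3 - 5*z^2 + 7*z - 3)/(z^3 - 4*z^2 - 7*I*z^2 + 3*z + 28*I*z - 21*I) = (z - 1)/(z - 7*I)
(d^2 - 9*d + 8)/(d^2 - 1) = (d - 8)/(d + 1)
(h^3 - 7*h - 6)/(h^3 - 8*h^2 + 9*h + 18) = (h + 2)/(h - 6)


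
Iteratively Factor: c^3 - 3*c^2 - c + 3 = (c - 1)*(c^2 - 2*c - 3) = (c - 1)*(c + 1)*(c - 3)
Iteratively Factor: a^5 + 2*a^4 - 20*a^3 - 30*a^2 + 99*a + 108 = (a - 3)*(a^4 + 5*a^3 - 5*a^2 - 45*a - 36) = (a - 3)*(a + 1)*(a^3 + 4*a^2 - 9*a - 36) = (a - 3)*(a + 1)*(a + 3)*(a^2 + a - 12) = (a - 3)*(a + 1)*(a + 3)*(a + 4)*(a - 3)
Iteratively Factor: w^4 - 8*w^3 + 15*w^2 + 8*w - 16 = (w + 1)*(w^3 - 9*w^2 + 24*w - 16) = (w - 4)*(w + 1)*(w^2 - 5*w + 4) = (w - 4)^2*(w + 1)*(w - 1)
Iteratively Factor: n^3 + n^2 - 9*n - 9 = (n + 3)*(n^2 - 2*n - 3) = (n + 1)*(n + 3)*(n - 3)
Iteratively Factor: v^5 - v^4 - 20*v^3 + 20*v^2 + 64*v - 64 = (v + 4)*(v^4 - 5*v^3 + 20*v - 16) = (v - 1)*(v + 4)*(v^3 - 4*v^2 - 4*v + 16) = (v - 1)*(v + 2)*(v + 4)*(v^2 - 6*v + 8) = (v - 2)*(v - 1)*(v + 2)*(v + 4)*(v - 4)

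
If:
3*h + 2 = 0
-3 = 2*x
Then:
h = -2/3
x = -3/2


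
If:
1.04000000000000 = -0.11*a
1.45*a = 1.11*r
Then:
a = -9.45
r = -12.35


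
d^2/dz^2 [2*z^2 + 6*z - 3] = 4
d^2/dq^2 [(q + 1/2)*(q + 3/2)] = 2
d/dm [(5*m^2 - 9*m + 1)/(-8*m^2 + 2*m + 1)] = (-62*m^2 + 26*m - 11)/(64*m^4 - 32*m^3 - 12*m^2 + 4*m + 1)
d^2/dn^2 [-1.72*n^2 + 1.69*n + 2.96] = -3.44000000000000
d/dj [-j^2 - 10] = -2*j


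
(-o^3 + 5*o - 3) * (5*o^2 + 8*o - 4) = -5*o^5 - 8*o^4 + 29*o^3 + 25*o^2 - 44*o + 12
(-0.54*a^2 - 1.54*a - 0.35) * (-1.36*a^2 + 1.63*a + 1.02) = 0.7344*a^4 + 1.2142*a^3 - 2.585*a^2 - 2.1413*a - 0.357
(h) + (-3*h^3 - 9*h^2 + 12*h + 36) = -3*h^3 - 9*h^2 + 13*h + 36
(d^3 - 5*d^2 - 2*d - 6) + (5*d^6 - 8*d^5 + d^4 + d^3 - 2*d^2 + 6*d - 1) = 5*d^6 - 8*d^5 + d^4 + 2*d^3 - 7*d^2 + 4*d - 7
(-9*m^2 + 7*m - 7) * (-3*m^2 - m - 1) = 27*m^4 - 12*m^3 + 23*m^2 + 7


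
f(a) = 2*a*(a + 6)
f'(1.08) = 16.32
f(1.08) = 15.29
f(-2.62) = -17.71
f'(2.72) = 22.88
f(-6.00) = 0.00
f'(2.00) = 20.00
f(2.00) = 32.00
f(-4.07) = -15.71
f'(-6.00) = -12.00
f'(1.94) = 19.76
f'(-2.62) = 1.52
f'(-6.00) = -12.00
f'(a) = 4*a + 12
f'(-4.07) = -4.28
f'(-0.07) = 11.72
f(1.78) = 27.70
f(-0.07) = -0.83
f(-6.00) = 0.00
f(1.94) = 30.81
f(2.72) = 47.44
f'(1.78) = 19.12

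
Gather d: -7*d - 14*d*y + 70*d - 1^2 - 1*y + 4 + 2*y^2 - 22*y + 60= d*(63 - 14*y) + 2*y^2 - 23*y + 63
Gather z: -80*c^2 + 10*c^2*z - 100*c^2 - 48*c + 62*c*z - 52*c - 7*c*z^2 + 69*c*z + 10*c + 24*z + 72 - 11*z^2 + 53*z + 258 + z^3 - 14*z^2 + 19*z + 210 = -180*c^2 - 90*c + z^3 + z^2*(-7*c - 25) + z*(10*c^2 + 131*c + 96) + 540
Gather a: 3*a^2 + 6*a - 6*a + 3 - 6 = 3*a^2 - 3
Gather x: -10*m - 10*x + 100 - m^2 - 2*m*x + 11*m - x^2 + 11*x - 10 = -m^2 + m - x^2 + x*(1 - 2*m) + 90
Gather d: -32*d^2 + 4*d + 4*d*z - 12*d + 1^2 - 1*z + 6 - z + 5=-32*d^2 + d*(4*z - 8) - 2*z + 12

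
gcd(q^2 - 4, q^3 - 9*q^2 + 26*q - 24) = q - 2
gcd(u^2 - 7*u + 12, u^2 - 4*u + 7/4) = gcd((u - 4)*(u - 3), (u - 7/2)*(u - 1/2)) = 1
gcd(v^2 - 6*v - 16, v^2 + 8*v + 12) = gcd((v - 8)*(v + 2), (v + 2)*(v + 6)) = v + 2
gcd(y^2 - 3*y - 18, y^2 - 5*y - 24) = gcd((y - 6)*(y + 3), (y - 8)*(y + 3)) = y + 3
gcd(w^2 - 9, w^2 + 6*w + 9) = w + 3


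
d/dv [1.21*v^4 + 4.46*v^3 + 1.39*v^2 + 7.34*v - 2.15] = 4.84*v^3 + 13.38*v^2 + 2.78*v + 7.34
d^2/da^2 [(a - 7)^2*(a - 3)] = 6*a - 34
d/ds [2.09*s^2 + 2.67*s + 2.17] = 4.18*s + 2.67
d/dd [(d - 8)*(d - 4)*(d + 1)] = 3*d^2 - 22*d + 20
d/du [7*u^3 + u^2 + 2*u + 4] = 21*u^2 + 2*u + 2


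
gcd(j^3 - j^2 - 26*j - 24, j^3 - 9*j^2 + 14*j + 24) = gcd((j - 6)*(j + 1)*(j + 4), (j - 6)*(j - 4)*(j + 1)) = j^2 - 5*j - 6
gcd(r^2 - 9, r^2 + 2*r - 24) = 1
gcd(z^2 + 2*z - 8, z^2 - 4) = z - 2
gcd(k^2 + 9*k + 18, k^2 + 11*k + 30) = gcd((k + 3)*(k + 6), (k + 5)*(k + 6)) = k + 6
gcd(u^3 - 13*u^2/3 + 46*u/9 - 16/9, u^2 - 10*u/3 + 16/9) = u^2 - 10*u/3 + 16/9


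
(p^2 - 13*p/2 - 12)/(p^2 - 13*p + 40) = (p + 3/2)/(p - 5)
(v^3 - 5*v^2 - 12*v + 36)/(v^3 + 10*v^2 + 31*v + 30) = (v^2 - 8*v + 12)/(v^2 + 7*v + 10)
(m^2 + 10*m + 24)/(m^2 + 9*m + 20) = (m + 6)/(m + 5)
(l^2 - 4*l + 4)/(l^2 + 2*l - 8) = (l - 2)/(l + 4)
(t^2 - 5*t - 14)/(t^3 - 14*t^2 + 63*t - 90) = (t^2 - 5*t - 14)/(t^3 - 14*t^2 + 63*t - 90)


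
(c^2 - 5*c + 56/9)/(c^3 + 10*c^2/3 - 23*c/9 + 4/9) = (9*c^2 - 45*c + 56)/(9*c^3 + 30*c^2 - 23*c + 4)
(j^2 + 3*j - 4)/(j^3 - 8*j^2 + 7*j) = (j + 4)/(j*(j - 7))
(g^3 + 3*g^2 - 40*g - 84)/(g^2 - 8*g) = (g^3 + 3*g^2 - 40*g - 84)/(g*(g - 8))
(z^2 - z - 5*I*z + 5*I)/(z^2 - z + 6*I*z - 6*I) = (z - 5*I)/(z + 6*I)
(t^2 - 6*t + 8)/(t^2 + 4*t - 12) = (t - 4)/(t + 6)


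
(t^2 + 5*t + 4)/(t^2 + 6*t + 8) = (t + 1)/(t + 2)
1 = 1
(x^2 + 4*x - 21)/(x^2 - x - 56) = (x - 3)/(x - 8)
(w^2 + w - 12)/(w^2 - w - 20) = (w - 3)/(w - 5)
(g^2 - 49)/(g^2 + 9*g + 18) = (g^2 - 49)/(g^2 + 9*g + 18)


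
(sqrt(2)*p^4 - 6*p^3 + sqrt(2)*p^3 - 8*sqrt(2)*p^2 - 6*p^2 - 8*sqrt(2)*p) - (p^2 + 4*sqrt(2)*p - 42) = sqrt(2)*p^4 - 6*p^3 + sqrt(2)*p^3 - 8*sqrt(2)*p^2 - 7*p^2 - 12*sqrt(2)*p + 42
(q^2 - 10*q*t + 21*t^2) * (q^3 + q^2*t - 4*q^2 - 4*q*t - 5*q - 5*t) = q^5 - 9*q^4*t - 4*q^4 + 11*q^3*t^2 + 36*q^3*t - 5*q^3 + 21*q^2*t^3 - 44*q^2*t^2 + 45*q^2*t - 84*q*t^3 - 55*q*t^2 - 105*t^3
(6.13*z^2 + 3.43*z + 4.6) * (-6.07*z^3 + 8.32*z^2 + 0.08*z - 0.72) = -37.2091*z^5 + 30.1815*z^4 + 1.106*z^3 + 34.1328*z^2 - 2.1016*z - 3.312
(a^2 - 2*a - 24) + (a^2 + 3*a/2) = 2*a^2 - a/2 - 24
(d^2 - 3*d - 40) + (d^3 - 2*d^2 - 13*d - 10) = d^3 - d^2 - 16*d - 50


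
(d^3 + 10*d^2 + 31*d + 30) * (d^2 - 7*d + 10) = d^5 + 3*d^4 - 29*d^3 - 87*d^2 + 100*d + 300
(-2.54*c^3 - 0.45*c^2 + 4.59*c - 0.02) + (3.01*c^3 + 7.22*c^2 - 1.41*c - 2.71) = 0.47*c^3 + 6.77*c^2 + 3.18*c - 2.73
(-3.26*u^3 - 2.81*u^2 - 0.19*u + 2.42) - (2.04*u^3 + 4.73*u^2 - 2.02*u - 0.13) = -5.3*u^3 - 7.54*u^2 + 1.83*u + 2.55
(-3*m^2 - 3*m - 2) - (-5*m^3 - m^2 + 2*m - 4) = 5*m^3 - 2*m^2 - 5*m + 2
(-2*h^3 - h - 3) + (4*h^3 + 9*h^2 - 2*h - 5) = 2*h^3 + 9*h^2 - 3*h - 8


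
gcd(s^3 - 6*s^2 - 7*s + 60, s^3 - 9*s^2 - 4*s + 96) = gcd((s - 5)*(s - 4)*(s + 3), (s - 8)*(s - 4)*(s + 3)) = s^2 - s - 12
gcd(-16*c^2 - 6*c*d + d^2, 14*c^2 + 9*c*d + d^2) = 2*c + d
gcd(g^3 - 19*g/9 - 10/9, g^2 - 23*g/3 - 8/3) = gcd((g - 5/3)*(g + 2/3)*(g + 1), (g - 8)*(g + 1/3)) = 1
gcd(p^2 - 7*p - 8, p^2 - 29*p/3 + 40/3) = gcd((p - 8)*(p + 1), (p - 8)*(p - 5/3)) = p - 8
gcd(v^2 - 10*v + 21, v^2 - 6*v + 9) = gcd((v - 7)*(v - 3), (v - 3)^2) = v - 3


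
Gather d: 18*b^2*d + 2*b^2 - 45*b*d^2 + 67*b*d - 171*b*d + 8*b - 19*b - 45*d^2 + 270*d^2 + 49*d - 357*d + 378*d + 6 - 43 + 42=2*b^2 - 11*b + d^2*(225 - 45*b) + d*(18*b^2 - 104*b + 70) + 5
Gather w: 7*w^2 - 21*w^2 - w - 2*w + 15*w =-14*w^2 + 12*w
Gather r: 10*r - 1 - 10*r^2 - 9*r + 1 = -10*r^2 + r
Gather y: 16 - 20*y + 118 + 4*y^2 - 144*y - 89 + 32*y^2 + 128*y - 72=36*y^2 - 36*y - 27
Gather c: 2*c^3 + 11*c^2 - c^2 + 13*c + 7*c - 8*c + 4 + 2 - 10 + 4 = 2*c^3 + 10*c^2 + 12*c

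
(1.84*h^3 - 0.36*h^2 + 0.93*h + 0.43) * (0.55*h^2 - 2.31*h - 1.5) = 1.012*h^5 - 4.4484*h^4 - 1.4169*h^3 - 1.3718*h^2 - 2.3883*h - 0.645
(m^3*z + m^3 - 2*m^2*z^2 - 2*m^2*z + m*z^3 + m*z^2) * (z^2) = m^3*z^3 + m^3*z^2 - 2*m^2*z^4 - 2*m^2*z^3 + m*z^5 + m*z^4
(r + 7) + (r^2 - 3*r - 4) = r^2 - 2*r + 3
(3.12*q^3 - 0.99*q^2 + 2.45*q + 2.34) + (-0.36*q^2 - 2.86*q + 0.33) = 3.12*q^3 - 1.35*q^2 - 0.41*q + 2.67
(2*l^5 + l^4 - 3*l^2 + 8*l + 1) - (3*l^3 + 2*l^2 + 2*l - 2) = 2*l^5 + l^4 - 3*l^3 - 5*l^2 + 6*l + 3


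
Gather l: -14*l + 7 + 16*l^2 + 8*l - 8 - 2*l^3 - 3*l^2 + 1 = -2*l^3 + 13*l^2 - 6*l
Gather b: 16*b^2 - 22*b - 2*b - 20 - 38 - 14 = 16*b^2 - 24*b - 72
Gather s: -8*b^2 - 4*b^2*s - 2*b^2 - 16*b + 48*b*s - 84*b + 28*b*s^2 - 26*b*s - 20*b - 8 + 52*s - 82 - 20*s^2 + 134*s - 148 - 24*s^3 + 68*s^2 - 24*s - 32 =-10*b^2 - 120*b - 24*s^3 + s^2*(28*b + 48) + s*(-4*b^2 + 22*b + 162) - 270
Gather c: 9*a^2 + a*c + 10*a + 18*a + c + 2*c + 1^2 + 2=9*a^2 + 28*a + c*(a + 3) + 3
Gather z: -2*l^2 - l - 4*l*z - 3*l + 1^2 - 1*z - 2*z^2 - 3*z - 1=-2*l^2 - 4*l - 2*z^2 + z*(-4*l - 4)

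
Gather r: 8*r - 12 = 8*r - 12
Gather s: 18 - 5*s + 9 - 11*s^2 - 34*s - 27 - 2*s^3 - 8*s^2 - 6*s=-2*s^3 - 19*s^2 - 45*s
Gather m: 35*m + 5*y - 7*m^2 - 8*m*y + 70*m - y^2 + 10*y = -7*m^2 + m*(105 - 8*y) - y^2 + 15*y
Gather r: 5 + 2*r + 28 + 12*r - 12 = 14*r + 21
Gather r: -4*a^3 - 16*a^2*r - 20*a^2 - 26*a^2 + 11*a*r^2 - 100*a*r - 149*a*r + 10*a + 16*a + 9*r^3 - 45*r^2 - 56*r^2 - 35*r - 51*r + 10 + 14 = -4*a^3 - 46*a^2 + 26*a + 9*r^3 + r^2*(11*a - 101) + r*(-16*a^2 - 249*a - 86) + 24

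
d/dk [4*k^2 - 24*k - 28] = 8*k - 24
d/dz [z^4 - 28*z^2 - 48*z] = 4*z^3 - 56*z - 48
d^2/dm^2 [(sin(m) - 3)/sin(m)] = 3/sin(m) - 6/sin(m)^3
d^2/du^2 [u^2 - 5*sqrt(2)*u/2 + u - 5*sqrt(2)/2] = 2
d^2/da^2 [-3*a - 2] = 0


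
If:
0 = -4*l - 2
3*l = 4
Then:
No Solution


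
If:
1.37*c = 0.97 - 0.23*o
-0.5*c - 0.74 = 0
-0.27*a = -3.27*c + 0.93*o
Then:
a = -62.82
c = -1.48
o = 13.03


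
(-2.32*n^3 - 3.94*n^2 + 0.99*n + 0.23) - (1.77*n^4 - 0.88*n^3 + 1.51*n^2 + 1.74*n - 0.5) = -1.77*n^4 - 1.44*n^3 - 5.45*n^2 - 0.75*n + 0.73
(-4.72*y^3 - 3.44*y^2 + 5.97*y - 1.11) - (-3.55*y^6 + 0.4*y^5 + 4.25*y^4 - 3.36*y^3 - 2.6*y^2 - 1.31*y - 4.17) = 3.55*y^6 - 0.4*y^5 - 4.25*y^4 - 1.36*y^3 - 0.84*y^2 + 7.28*y + 3.06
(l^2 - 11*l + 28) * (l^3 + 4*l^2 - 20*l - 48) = l^5 - 7*l^4 - 36*l^3 + 284*l^2 - 32*l - 1344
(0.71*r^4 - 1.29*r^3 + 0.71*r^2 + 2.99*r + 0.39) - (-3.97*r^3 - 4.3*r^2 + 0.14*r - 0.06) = 0.71*r^4 + 2.68*r^3 + 5.01*r^2 + 2.85*r + 0.45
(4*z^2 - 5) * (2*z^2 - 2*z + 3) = 8*z^4 - 8*z^3 + 2*z^2 + 10*z - 15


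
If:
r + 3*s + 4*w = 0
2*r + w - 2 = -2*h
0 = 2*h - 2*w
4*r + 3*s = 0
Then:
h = 6/17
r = 8/17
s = -32/51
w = 6/17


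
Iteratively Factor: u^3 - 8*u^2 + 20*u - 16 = (u - 2)*(u^2 - 6*u + 8) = (u - 4)*(u - 2)*(u - 2)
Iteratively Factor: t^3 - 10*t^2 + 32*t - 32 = (t - 4)*(t^2 - 6*t + 8) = (t - 4)^2*(t - 2)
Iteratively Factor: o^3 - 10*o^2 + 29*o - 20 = (o - 5)*(o^2 - 5*o + 4) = (o - 5)*(o - 4)*(o - 1)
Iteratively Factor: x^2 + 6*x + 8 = (x + 2)*(x + 4)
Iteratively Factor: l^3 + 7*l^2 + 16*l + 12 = (l + 3)*(l^2 + 4*l + 4) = (l + 2)*(l + 3)*(l + 2)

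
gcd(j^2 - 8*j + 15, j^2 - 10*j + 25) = j - 5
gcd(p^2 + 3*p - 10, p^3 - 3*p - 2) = p - 2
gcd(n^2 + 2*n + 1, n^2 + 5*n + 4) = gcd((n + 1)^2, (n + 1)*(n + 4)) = n + 1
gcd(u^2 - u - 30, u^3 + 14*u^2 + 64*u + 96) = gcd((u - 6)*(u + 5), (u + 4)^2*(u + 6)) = 1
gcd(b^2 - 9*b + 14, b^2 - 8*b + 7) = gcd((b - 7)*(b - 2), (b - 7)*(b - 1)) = b - 7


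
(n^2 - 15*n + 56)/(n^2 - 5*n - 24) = (n - 7)/(n + 3)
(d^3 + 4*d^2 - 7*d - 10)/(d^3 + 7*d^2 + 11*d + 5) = (d - 2)/(d + 1)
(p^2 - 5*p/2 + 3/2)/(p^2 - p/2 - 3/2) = (p - 1)/(p + 1)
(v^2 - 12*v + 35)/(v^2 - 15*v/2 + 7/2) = 2*(v - 5)/(2*v - 1)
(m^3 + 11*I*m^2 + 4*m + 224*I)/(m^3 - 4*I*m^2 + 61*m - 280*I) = (m^2 + 3*I*m + 28)/(m^2 - 12*I*m - 35)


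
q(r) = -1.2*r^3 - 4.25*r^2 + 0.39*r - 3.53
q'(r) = -3.6*r^2 - 8.5*r + 0.39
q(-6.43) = 137.26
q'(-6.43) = -93.80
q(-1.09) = -7.45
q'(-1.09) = 5.38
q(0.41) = -4.17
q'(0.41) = -3.70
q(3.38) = -97.10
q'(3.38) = -69.47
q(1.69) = -20.80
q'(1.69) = -24.26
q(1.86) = -25.23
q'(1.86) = -27.87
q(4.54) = -201.65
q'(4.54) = -112.40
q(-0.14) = -3.66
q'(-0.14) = 1.51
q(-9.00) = 523.51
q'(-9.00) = -214.71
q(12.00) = -2684.45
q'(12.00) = -620.01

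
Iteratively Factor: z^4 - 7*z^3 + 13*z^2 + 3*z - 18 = (z - 3)*(z^3 - 4*z^2 + z + 6) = (z - 3)*(z + 1)*(z^2 - 5*z + 6) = (z - 3)*(z - 2)*(z + 1)*(z - 3)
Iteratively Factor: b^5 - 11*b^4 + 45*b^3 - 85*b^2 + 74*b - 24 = (b - 1)*(b^4 - 10*b^3 + 35*b^2 - 50*b + 24) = (b - 1)^2*(b^3 - 9*b^2 + 26*b - 24) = (b - 2)*(b - 1)^2*(b^2 - 7*b + 12) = (b - 3)*(b - 2)*(b - 1)^2*(b - 4)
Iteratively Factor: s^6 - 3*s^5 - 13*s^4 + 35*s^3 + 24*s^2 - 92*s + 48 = (s - 1)*(s^5 - 2*s^4 - 15*s^3 + 20*s^2 + 44*s - 48) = (s - 2)*(s - 1)*(s^4 - 15*s^2 - 10*s + 24) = (s - 4)*(s - 2)*(s - 1)*(s^3 + 4*s^2 + s - 6) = (s - 4)*(s - 2)*(s - 1)*(s + 2)*(s^2 + 2*s - 3) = (s - 4)*(s - 2)*(s - 1)*(s + 2)*(s + 3)*(s - 1)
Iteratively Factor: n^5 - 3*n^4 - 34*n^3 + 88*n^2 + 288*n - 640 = (n - 2)*(n^4 - n^3 - 36*n^2 + 16*n + 320) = (n - 4)*(n - 2)*(n^3 + 3*n^2 - 24*n - 80) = (n - 4)*(n - 2)*(n + 4)*(n^2 - n - 20) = (n - 4)*(n - 2)*(n + 4)^2*(n - 5)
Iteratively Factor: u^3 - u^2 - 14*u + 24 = (u - 3)*(u^2 + 2*u - 8) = (u - 3)*(u - 2)*(u + 4)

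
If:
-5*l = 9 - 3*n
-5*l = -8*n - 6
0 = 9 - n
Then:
No Solution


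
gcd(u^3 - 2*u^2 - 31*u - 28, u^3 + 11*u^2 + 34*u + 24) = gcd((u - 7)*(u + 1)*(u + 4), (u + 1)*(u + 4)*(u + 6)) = u^2 + 5*u + 4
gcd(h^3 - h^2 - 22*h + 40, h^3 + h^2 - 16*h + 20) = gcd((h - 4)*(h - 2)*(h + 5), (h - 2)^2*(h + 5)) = h^2 + 3*h - 10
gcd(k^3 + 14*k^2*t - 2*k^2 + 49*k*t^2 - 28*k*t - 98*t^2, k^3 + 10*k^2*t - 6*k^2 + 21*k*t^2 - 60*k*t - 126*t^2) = k + 7*t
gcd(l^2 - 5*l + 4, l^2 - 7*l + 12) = l - 4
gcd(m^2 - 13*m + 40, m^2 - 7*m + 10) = m - 5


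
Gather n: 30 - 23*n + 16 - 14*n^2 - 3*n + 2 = -14*n^2 - 26*n + 48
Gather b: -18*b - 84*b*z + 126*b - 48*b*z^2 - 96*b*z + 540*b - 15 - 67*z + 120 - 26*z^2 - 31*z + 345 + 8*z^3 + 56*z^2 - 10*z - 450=b*(-48*z^2 - 180*z + 648) + 8*z^3 + 30*z^2 - 108*z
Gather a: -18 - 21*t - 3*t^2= -3*t^2 - 21*t - 18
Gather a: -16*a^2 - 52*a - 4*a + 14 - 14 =-16*a^2 - 56*a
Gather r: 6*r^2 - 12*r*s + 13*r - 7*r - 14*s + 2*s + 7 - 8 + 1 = 6*r^2 + r*(6 - 12*s) - 12*s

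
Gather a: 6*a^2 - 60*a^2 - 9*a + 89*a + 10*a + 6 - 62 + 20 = -54*a^2 + 90*a - 36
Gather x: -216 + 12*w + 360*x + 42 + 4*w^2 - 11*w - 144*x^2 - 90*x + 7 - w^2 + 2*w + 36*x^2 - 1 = 3*w^2 + 3*w - 108*x^2 + 270*x - 168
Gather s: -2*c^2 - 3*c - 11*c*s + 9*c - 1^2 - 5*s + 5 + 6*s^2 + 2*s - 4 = -2*c^2 + 6*c + 6*s^2 + s*(-11*c - 3)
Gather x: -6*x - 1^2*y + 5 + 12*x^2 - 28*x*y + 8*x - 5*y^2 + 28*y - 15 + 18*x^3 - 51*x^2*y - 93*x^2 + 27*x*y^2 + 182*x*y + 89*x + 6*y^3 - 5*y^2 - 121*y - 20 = 18*x^3 + x^2*(-51*y - 81) + x*(27*y^2 + 154*y + 91) + 6*y^3 - 10*y^2 - 94*y - 30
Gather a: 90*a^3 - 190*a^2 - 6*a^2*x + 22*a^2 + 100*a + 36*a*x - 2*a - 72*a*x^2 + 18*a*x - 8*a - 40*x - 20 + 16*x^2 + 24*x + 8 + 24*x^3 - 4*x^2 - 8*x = 90*a^3 + a^2*(-6*x - 168) + a*(-72*x^2 + 54*x + 90) + 24*x^3 + 12*x^2 - 24*x - 12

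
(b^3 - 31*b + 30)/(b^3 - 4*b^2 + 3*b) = (b^2 + b - 30)/(b*(b - 3))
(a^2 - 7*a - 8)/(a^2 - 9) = (a^2 - 7*a - 8)/(a^2 - 9)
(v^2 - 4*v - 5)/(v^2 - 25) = (v + 1)/(v + 5)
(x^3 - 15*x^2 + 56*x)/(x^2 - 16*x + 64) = x*(x - 7)/(x - 8)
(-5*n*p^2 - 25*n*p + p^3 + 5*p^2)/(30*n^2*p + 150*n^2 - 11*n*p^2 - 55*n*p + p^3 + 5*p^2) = p/(-6*n + p)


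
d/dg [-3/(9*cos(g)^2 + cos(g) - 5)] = -3*(18*cos(g) + 1)*sin(g)/(9*cos(g)^2 + cos(g) - 5)^2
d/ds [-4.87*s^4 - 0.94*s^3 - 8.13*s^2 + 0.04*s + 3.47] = -19.48*s^3 - 2.82*s^2 - 16.26*s + 0.04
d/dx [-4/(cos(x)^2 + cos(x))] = -(4*sin(x)/cos(x)^2 + 8*tan(x))/(cos(x) + 1)^2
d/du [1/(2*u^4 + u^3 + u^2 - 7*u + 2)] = (-8*u^3 - 3*u^2 - 2*u + 7)/(2*u^4 + u^3 + u^2 - 7*u + 2)^2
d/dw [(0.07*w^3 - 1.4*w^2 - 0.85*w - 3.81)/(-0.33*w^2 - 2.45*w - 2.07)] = (-0.0231*w^4 - 0.343*w^3 + 2.7148*w^2 + 3.2814*w - 7.575)/(0.1089*w^4 + 1.617*w^3 + 7.3687*w^2 + 10.143*w + 4.2849)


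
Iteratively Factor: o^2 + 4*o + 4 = (o + 2)*(o + 2)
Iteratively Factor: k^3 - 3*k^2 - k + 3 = (k - 3)*(k^2 - 1) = (k - 3)*(k + 1)*(k - 1)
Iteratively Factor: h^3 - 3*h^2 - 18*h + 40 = (h - 2)*(h^2 - h - 20) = (h - 2)*(h + 4)*(h - 5)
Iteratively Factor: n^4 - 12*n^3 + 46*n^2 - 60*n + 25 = (n - 1)*(n^3 - 11*n^2 + 35*n - 25) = (n - 1)^2*(n^2 - 10*n + 25) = (n - 5)*(n - 1)^2*(n - 5)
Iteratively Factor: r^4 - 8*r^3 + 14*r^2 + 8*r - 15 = (r - 5)*(r^3 - 3*r^2 - r + 3) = (r - 5)*(r - 1)*(r^2 - 2*r - 3) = (r - 5)*(r - 3)*(r - 1)*(r + 1)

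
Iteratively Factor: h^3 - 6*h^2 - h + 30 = (h - 3)*(h^2 - 3*h - 10) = (h - 5)*(h - 3)*(h + 2)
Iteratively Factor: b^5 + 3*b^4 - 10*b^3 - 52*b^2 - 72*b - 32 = (b + 1)*(b^4 + 2*b^3 - 12*b^2 - 40*b - 32) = (b + 1)*(b + 2)*(b^3 - 12*b - 16) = (b + 1)*(b + 2)^2*(b^2 - 2*b - 8) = (b + 1)*(b + 2)^3*(b - 4)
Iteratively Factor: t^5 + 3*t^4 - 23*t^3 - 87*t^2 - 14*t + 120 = (t + 4)*(t^4 - t^3 - 19*t^2 - 11*t + 30) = (t - 1)*(t + 4)*(t^3 - 19*t - 30) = (t - 1)*(t + 2)*(t + 4)*(t^2 - 2*t - 15) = (t - 5)*(t - 1)*(t + 2)*(t + 4)*(t + 3)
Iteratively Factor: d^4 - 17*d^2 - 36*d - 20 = (d + 1)*(d^3 - d^2 - 16*d - 20) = (d + 1)*(d + 2)*(d^2 - 3*d - 10) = (d + 1)*(d + 2)^2*(d - 5)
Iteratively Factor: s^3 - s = (s - 1)*(s^2 + s) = (s - 1)*(s + 1)*(s)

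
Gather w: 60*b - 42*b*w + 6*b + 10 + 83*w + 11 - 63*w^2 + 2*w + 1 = 66*b - 63*w^2 + w*(85 - 42*b) + 22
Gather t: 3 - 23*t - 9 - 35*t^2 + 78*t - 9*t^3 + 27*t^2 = -9*t^3 - 8*t^2 + 55*t - 6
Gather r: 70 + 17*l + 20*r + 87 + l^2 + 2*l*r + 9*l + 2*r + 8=l^2 + 26*l + r*(2*l + 22) + 165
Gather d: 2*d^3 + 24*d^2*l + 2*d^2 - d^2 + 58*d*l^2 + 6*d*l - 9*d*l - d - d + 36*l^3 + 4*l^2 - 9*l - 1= 2*d^3 + d^2*(24*l + 1) + d*(58*l^2 - 3*l - 2) + 36*l^3 + 4*l^2 - 9*l - 1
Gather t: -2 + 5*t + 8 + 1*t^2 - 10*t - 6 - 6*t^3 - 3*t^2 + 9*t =-6*t^3 - 2*t^2 + 4*t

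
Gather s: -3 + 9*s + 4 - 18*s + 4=5 - 9*s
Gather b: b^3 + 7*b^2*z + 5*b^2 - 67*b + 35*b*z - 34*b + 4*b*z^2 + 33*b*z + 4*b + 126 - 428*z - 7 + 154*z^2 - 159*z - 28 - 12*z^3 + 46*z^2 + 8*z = b^3 + b^2*(7*z + 5) + b*(4*z^2 + 68*z - 97) - 12*z^3 + 200*z^2 - 579*z + 91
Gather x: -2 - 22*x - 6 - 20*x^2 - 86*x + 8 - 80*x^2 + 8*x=-100*x^2 - 100*x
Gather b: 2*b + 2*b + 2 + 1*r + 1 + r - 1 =4*b + 2*r + 2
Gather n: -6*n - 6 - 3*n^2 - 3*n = -3*n^2 - 9*n - 6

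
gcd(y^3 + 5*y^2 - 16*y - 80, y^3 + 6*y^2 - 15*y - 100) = y^2 + y - 20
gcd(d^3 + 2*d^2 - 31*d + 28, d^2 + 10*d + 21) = d + 7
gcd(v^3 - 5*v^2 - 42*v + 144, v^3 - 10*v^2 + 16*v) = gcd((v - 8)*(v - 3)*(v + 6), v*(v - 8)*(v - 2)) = v - 8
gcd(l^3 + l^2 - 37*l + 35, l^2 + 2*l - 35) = l^2 + 2*l - 35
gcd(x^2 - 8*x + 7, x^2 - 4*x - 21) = x - 7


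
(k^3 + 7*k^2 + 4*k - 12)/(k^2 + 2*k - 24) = (k^2 + k - 2)/(k - 4)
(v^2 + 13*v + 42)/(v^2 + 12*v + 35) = (v + 6)/(v + 5)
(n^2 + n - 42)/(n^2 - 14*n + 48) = (n + 7)/(n - 8)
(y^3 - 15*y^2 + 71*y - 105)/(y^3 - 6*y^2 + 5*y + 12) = (y^2 - 12*y + 35)/(y^2 - 3*y - 4)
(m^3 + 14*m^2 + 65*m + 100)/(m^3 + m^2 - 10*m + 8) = (m^2 + 10*m + 25)/(m^2 - 3*m + 2)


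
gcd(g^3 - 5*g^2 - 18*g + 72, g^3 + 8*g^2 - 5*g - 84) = g^2 + g - 12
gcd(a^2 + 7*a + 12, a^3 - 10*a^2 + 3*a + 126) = a + 3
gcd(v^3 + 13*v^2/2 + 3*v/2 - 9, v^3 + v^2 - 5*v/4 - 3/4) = v^2 + v/2 - 3/2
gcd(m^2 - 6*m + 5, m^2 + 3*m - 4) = m - 1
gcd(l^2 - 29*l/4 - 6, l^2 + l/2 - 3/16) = l + 3/4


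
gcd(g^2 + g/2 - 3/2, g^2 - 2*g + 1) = g - 1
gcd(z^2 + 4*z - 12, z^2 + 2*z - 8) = z - 2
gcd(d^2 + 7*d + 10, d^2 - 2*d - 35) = d + 5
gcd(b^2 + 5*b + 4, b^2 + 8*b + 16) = b + 4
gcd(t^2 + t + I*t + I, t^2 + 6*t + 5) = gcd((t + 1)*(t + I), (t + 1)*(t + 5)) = t + 1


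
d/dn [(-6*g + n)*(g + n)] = -5*g + 2*n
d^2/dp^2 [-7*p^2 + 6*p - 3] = -14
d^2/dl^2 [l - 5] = 0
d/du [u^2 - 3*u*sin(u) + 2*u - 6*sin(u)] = -3*u*cos(u) + 2*u - 3*sin(u) - 6*cos(u) + 2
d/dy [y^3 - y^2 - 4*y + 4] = 3*y^2 - 2*y - 4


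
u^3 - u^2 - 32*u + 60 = (u - 5)*(u - 2)*(u + 6)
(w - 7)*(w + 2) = w^2 - 5*w - 14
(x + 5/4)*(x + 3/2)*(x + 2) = x^3 + 19*x^2/4 + 59*x/8 + 15/4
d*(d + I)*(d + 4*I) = d^3 + 5*I*d^2 - 4*d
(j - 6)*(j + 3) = j^2 - 3*j - 18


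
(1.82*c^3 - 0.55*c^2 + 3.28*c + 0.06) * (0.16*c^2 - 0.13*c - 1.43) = 0.2912*c^5 - 0.3246*c^4 - 2.0063*c^3 + 0.3697*c^2 - 4.6982*c - 0.0858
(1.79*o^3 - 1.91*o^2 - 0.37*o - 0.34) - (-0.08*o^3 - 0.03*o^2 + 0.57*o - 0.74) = 1.87*o^3 - 1.88*o^2 - 0.94*o + 0.4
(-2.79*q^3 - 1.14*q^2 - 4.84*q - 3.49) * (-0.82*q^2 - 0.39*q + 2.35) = 2.2878*q^5 + 2.0229*q^4 - 2.1431*q^3 + 2.0704*q^2 - 10.0129*q - 8.2015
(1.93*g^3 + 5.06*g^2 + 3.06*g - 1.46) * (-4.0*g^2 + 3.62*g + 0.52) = -7.72*g^5 - 13.2534*g^4 + 7.0808*g^3 + 19.5484*g^2 - 3.694*g - 0.7592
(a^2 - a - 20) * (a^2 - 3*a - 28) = a^4 - 4*a^3 - 45*a^2 + 88*a + 560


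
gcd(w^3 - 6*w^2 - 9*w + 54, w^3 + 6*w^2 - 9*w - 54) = w^2 - 9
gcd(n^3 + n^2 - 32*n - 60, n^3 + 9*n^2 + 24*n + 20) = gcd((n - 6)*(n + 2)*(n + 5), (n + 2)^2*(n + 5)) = n^2 + 7*n + 10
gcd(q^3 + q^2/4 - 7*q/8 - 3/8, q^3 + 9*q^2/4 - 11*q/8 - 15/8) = q^2 - q/4 - 3/4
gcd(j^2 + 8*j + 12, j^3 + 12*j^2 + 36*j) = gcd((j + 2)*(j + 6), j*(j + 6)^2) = j + 6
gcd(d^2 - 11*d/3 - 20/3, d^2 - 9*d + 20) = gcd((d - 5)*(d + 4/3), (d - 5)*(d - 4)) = d - 5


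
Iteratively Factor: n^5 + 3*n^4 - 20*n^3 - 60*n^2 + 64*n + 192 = (n - 4)*(n^4 + 7*n^3 + 8*n^2 - 28*n - 48) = (n - 4)*(n - 2)*(n^3 + 9*n^2 + 26*n + 24) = (n - 4)*(n - 2)*(n + 4)*(n^2 + 5*n + 6) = (n - 4)*(n - 2)*(n + 2)*(n + 4)*(n + 3)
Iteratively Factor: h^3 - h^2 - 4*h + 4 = (h - 2)*(h^2 + h - 2) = (h - 2)*(h - 1)*(h + 2)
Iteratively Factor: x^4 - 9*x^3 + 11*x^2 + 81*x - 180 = (x - 4)*(x^3 - 5*x^2 - 9*x + 45) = (x - 4)*(x - 3)*(x^2 - 2*x - 15) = (x - 5)*(x - 4)*(x - 3)*(x + 3)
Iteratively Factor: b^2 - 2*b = (b)*(b - 2)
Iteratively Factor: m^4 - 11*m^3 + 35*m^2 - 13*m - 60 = (m + 1)*(m^3 - 12*m^2 + 47*m - 60) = (m - 4)*(m + 1)*(m^2 - 8*m + 15) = (m - 5)*(m - 4)*(m + 1)*(m - 3)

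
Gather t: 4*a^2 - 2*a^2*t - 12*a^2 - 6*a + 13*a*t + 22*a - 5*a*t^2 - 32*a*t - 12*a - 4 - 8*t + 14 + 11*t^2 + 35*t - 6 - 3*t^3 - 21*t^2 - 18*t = -8*a^2 + 4*a - 3*t^3 + t^2*(-5*a - 10) + t*(-2*a^2 - 19*a + 9) + 4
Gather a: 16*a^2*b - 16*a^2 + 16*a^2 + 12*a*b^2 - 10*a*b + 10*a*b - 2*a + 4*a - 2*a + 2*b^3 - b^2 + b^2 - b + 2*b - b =16*a^2*b + 12*a*b^2 + 2*b^3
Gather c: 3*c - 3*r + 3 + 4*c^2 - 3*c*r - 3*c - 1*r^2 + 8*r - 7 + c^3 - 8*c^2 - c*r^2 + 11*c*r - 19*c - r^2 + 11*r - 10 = c^3 - 4*c^2 + c*(-r^2 + 8*r - 19) - 2*r^2 + 16*r - 14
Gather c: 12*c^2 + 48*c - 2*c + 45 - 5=12*c^2 + 46*c + 40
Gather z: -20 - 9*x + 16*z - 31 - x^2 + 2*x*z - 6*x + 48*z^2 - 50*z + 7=-x^2 - 15*x + 48*z^2 + z*(2*x - 34) - 44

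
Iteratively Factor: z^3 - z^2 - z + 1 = (z - 1)*(z^2 - 1) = (z - 1)*(z + 1)*(z - 1)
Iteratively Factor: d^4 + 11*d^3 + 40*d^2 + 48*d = (d + 4)*(d^3 + 7*d^2 + 12*d) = (d + 4)^2*(d^2 + 3*d) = (d + 3)*(d + 4)^2*(d)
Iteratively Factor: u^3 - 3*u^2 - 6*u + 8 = (u - 1)*(u^2 - 2*u - 8) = (u - 4)*(u - 1)*(u + 2)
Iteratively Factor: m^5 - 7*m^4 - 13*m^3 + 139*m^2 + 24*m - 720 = (m + 3)*(m^4 - 10*m^3 + 17*m^2 + 88*m - 240) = (m - 4)*(m + 3)*(m^3 - 6*m^2 - 7*m + 60) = (m - 4)^2*(m + 3)*(m^2 - 2*m - 15) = (m - 4)^2*(m + 3)^2*(m - 5)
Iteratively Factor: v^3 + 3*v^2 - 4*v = (v)*(v^2 + 3*v - 4) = v*(v - 1)*(v + 4)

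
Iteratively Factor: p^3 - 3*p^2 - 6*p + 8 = (p - 1)*(p^2 - 2*p - 8) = (p - 1)*(p + 2)*(p - 4)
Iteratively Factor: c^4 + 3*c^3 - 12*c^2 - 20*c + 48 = (c + 3)*(c^3 - 12*c + 16) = (c + 3)*(c + 4)*(c^2 - 4*c + 4) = (c - 2)*(c + 3)*(c + 4)*(c - 2)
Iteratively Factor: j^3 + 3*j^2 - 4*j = (j)*(j^2 + 3*j - 4) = j*(j - 1)*(j + 4)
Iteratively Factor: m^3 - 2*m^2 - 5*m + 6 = (m - 1)*(m^2 - m - 6) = (m - 1)*(m + 2)*(m - 3)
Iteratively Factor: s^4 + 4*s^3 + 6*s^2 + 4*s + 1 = (s + 1)*(s^3 + 3*s^2 + 3*s + 1) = (s + 1)^2*(s^2 + 2*s + 1) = (s + 1)^3*(s + 1)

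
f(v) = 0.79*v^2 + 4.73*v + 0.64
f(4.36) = 36.28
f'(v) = 1.58*v + 4.73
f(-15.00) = 107.44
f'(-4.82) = -2.89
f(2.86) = 20.63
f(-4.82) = -3.81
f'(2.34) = 8.43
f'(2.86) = 9.25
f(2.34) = 16.03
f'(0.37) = 5.31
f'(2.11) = 8.06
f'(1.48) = 7.07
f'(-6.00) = -4.75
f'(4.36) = 11.62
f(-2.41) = -6.17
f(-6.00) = 0.70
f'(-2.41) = 0.92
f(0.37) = 2.50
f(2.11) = 14.14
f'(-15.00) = -18.97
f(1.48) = 9.37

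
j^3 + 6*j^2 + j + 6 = (j + 6)*(j - I)*(j + I)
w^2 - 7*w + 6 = (w - 6)*(w - 1)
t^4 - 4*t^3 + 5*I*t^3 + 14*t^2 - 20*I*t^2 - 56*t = t*(t - 4)*(t - 2*I)*(t + 7*I)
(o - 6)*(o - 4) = o^2 - 10*o + 24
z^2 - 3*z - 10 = (z - 5)*(z + 2)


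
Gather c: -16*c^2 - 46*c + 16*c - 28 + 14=-16*c^2 - 30*c - 14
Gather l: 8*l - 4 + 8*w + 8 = 8*l + 8*w + 4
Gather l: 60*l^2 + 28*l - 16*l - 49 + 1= 60*l^2 + 12*l - 48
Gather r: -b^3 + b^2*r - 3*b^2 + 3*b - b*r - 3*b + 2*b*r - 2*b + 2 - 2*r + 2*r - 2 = -b^3 - 3*b^2 - 2*b + r*(b^2 + b)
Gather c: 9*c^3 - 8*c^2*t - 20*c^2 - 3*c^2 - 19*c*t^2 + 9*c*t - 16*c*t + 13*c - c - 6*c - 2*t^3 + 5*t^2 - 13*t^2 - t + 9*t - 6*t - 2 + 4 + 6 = 9*c^3 + c^2*(-8*t - 23) + c*(-19*t^2 - 7*t + 6) - 2*t^3 - 8*t^2 + 2*t + 8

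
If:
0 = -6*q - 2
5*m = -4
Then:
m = -4/5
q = -1/3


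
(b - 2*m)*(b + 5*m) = b^2 + 3*b*m - 10*m^2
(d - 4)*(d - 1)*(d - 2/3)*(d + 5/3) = d^4 - 4*d^3 - 19*d^2/9 + 86*d/9 - 40/9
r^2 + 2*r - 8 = (r - 2)*(r + 4)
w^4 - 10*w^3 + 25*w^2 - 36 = (w - 6)*(w - 3)*(w - 2)*(w + 1)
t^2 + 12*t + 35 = (t + 5)*(t + 7)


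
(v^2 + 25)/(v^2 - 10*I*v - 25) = (v + 5*I)/(v - 5*I)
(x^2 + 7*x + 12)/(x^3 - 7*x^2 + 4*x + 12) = (x^2 + 7*x + 12)/(x^3 - 7*x^2 + 4*x + 12)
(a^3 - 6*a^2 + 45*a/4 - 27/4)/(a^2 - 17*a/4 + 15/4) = (4*a^2 - 12*a + 9)/(4*a - 5)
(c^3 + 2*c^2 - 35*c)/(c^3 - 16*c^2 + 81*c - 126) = c*(c^2 + 2*c - 35)/(c^3 - 16*c^2 + 81*c - 126)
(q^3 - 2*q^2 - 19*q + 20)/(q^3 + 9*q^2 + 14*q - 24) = (q - 5)/(q + 6)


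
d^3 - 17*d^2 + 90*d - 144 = (d - 8)*(d - 6)*(d - 3)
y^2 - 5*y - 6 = (y - 6)*(y + 1)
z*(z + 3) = z^2 + 3*z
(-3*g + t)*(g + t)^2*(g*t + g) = -3*g^4*t - 3*g^4 - 5*g^3*t^2 - 5*g^3*t - g^2*t^3 - g^2*t^2 + g*t^4 + g*t^3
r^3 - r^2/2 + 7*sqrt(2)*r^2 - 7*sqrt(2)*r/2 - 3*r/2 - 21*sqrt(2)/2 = (r - 3/2)*(r + 1)*(r + 7*sqrt(2))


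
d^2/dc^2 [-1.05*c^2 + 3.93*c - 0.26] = -2.10000000000000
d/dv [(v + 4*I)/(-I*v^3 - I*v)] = (-2*I*v^3 + 12*v^2 + 4)/(v^6 + 2*v^4 + v^2)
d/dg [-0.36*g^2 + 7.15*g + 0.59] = 7.15 - 0.72*g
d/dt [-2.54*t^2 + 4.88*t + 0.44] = 4.88 - 5.08*t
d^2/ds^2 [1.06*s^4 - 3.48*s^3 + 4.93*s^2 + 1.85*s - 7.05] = 12.72*s^2 - 20.88*s + 9.86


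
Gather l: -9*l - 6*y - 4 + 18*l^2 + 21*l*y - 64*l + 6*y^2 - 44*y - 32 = 18*l^2 + l*(21*y - 73) + 6*y^2 - 50*y - 36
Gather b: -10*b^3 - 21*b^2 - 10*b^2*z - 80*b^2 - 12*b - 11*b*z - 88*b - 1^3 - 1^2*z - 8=-10*b^3 + b^2*(-10*z - 101) + b*(-11*z - 100) - z - 9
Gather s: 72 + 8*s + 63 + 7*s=15*s + 135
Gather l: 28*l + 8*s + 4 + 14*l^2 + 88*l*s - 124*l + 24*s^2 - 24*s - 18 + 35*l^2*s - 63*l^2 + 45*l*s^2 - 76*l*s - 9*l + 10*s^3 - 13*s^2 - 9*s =l^2*(35*s - 49) + l*(45*s^2 + 12*s - 105) + 10*s^3 + 11*s^2 - 25*s - 14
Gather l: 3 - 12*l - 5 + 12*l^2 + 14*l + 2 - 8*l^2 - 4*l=4*l^2 - 2*l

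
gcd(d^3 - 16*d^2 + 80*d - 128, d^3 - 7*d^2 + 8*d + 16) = d^2 - 8*d + 16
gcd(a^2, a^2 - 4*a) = a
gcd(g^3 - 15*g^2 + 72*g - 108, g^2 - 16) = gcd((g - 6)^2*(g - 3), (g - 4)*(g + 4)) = 1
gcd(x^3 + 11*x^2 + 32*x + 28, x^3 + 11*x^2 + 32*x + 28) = x^3 + 11*x^2 + 32*x + 28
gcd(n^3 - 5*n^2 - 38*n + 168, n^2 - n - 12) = n - 4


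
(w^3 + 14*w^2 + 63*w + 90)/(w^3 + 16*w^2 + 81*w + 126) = (w + 5)/(w + 7)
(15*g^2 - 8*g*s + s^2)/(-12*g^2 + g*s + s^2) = (-5*g + s)/(4*g + s)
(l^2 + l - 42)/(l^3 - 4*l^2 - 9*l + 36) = (l^2 + l - 42)/(l^3 - 4*l^2 - 9*l + 36)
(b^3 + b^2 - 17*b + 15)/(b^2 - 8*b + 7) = (b^2 + 2*b - 15)/(b - 7)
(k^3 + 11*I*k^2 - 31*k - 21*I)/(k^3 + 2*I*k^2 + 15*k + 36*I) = (k^2 + 8*I*k - 7)/(k^2 - I*k + 12)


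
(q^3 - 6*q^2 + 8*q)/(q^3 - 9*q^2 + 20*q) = (q - 2)/(q - 5)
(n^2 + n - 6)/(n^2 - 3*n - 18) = (n - 2)/(n - 6)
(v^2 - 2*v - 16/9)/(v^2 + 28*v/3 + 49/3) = (9*v^2 - 18*v - 16)/(3*(3*v^2 + 28*v + 49))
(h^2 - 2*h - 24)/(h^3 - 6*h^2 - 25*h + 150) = (h + 4)/(h^2 - 25)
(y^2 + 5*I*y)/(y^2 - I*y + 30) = y/(y - 6*I)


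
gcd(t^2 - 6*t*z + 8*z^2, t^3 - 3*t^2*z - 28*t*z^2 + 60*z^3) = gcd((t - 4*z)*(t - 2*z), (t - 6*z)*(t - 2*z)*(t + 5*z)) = -t + 2*z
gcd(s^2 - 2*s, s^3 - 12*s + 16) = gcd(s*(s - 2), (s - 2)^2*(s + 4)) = s - 2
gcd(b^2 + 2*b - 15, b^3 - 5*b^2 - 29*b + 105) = b^2 + 2*b - 15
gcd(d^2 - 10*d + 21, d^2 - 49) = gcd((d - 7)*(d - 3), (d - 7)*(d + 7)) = d - 7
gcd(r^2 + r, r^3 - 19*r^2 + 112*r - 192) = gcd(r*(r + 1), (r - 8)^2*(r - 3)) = 1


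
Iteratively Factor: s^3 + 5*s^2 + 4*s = (s + 1)*(s^2 + 4*s) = (s + 1)*(s + 4)*(s)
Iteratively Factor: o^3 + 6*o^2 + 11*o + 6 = (o + 2)*(o^2 + 4*o + 3) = (o + 1)*(o + 2)*(o + 3)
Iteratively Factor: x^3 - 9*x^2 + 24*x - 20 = (x - 2)*(x^2 - 7*x + 10) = (x - 2)^2*(x - 5)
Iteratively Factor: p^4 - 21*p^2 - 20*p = (p + 1)*(p^3 - p^2 - 20*p) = (p + 1)*(p + 4)*(p^2 - 5*p) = p*(p + 1)*(p + 4)*(p - 5)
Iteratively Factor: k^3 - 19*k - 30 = (k + 3)*(k^2 - 3*k - 10) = (k + 2)*(k + 3)*(k - 5)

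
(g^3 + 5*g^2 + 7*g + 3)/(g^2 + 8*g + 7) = (g^2 + 4*g + 3)/(g + 7)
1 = 1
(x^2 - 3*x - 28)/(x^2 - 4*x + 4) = (x^2 - 3*x - 28)/(x^2 - 4*x + 4)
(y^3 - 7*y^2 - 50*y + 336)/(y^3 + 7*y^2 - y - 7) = (y^2 - 14*y + 48)/(y^2 - 1)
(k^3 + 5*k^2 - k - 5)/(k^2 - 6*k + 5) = (k^2 + 6*k + 5)/(k - 5)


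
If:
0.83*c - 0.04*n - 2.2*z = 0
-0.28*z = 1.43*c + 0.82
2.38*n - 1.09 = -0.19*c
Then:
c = -0.53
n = 0.50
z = -0.21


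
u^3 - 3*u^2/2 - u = u*(u - 2)*(u + 1/2)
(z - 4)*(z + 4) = z^2 - 16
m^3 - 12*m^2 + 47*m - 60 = (m - 5)*(m - 4)*(m - 3)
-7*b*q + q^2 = q*(-7*b + q)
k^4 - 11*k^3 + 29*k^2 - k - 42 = (k - 7)*(k - 3)*(k - 2)*(k + 1)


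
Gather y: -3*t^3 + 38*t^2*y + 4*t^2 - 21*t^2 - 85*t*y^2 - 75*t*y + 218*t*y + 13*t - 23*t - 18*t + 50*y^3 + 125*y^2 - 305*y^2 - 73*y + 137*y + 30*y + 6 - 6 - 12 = -3*t^3 - 17*t^2 - 28*t + 50*y^3 + y^2*(-85*t - 180) + y*(38*t^2 + 143*t + 94) - 12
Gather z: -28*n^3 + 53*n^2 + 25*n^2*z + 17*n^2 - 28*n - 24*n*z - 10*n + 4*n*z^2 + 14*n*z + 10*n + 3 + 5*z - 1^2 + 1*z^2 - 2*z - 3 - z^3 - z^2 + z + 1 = -28*n^3 + 70*n^2 + 4*n*z^2 - 28*n - z^3 + z*(25*n^2 - 10*n + 4)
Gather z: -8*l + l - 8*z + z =-7*l - 7*z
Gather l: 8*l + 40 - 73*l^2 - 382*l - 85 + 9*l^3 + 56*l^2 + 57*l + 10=9*l^3 - 17*l^2 - 317*l - 35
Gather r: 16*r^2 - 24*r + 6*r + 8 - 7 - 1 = 16*r^2 - 18*r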